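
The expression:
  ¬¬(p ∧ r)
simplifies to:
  p ∧ r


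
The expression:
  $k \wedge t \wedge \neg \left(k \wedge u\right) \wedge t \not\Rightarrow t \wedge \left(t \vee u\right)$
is never true.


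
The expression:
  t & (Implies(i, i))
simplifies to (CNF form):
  t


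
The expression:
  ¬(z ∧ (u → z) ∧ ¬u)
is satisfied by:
  {u: True, z: False}
  {z: False, u: False}
  {z: True, u: True}


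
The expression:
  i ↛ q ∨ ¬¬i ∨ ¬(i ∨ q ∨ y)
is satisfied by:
  {i: True, q: False, y: False}
  {i: True, y: True, q: False}
  {i: True, q: True, y: False}
  {i: True, y: True, q: True}
  {y: False, q: False, i: False}


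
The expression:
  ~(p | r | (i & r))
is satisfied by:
  {p: False, r: False}


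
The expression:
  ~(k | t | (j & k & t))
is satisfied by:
  {t: False, k: False}


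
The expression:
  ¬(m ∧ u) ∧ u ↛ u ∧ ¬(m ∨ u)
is never true.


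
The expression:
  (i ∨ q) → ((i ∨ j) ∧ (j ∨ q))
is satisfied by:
  {j: True, q: False, i: False}
  {i: True, j: True, q: False}
  {q: True, j: True, i: False}
  {i: True, q: True, j: True}
  {i: False, j: False, q: False}
  {i: True, q: True, j: False}


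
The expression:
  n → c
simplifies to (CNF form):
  c ∨ ¬n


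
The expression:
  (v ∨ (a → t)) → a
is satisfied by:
  {a: True}


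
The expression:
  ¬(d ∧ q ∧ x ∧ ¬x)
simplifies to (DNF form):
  True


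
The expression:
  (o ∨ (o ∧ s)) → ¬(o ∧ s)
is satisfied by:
  {s: False, o: False}
  {o: True, s: False}
  {s: True, o: False}


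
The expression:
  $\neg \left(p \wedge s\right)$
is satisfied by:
  {s: False, p: False}
  {p: True, s: False}
  {s: True, p: False}


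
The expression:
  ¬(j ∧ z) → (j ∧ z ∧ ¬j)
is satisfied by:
  {z: True, j: True}


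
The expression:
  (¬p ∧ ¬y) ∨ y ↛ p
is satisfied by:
  {p: False}


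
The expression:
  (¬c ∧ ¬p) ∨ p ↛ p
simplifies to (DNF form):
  ¬c ∧ ¬p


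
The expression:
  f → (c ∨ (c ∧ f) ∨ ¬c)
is always true.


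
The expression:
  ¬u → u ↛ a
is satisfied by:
  {u: True}


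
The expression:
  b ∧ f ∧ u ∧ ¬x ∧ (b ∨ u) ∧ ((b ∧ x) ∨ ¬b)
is never true.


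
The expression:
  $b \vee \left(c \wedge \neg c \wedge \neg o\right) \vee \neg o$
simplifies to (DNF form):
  $b \vee \neg o$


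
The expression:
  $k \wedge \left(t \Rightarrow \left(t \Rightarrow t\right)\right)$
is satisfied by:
  {k: True}


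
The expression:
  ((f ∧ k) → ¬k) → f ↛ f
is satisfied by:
  {f: True, k: True}


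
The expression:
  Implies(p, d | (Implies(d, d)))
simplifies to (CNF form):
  True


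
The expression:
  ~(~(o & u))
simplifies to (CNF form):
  o & u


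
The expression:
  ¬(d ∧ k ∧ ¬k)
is always true.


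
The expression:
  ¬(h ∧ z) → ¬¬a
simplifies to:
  a ∨ (h ∧ z)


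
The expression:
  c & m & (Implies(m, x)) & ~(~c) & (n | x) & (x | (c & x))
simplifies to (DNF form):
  c & m & x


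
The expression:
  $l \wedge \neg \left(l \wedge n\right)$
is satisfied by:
  {l: True, n: False}


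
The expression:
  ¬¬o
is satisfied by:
  {o: True}


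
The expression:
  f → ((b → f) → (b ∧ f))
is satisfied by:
  {b: True, f: False}
  {f: False, b: False}
  {f: True, b: True}


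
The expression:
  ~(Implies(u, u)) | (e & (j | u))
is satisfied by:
  {u: True, j: True, e: True}
  {u: True, e: True, j: False}
  {j: True, e: True, u: False}


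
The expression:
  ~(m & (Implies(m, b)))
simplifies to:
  ~b | ~m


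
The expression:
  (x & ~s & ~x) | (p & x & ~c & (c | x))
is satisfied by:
  {p: True, x: True, c: False}


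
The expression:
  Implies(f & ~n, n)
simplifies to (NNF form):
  n | ~f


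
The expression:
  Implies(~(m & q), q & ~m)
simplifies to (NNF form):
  q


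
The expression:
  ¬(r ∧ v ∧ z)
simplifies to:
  ¬r ∨ ¬v ∨ ¬z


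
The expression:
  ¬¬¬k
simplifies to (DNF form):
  ¬k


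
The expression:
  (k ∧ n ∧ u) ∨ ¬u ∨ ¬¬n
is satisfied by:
  {n: True, u: False}
  {u: False, n: False}
  {u: True, n: True}


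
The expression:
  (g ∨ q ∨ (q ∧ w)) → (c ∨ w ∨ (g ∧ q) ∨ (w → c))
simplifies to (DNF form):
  True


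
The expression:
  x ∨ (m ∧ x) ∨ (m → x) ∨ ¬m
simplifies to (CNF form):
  x ∨ ¬m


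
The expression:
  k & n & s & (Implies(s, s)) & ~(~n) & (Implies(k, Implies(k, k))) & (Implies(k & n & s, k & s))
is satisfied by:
  {s: True, n: True, k: True}


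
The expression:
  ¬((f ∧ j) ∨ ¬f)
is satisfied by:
  {f: True, j: False}


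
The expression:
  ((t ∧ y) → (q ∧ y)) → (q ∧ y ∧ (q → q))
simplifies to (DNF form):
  (q ∧ y) ∨ (t ∧ y)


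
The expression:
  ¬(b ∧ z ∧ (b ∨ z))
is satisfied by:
  {z: False, b: False}
  {b: True, z: False}
  {z: True, b: False}


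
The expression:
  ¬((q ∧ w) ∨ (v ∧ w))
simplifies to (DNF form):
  (¬q ∧ ¬v) ∨ ¬w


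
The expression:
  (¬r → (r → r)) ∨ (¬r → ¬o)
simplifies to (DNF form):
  True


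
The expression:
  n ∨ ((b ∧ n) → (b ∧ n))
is always true.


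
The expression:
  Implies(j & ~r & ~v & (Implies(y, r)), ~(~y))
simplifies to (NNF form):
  r | v | y | ~j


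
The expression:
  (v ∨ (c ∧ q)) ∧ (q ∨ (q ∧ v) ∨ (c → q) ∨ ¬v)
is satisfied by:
  {q: True, v: True, c: False}
  {v: True, c: False, q: False}
  {q: True, v: True, c: True}
  {q: True, c: True, v: False}


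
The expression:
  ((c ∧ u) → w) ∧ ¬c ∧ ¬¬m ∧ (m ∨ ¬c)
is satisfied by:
  {m: True, c: False}


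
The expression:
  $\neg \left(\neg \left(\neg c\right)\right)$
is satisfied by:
  {c: False}


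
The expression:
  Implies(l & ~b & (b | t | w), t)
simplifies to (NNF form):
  b | t | ~l | ~w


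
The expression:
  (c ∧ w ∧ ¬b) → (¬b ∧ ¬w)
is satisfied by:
  {b: True, w: False, c: False}
  {w: False, c: False, b: False}
  {b: True, c: True, w: False}
  {c: True, w: False, b: False}
  {b: True, w: True, c: False}
  {w: True, b: False, c: False}
  {b: True, c: True, w: True}


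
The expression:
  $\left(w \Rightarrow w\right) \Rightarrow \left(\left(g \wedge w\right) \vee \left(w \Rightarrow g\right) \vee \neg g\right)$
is always true.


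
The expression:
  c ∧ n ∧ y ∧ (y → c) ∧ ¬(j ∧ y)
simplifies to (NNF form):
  c ∧ n ∧ y ∧ ¬j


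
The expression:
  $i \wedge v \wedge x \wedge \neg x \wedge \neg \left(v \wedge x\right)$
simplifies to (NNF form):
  $\text{False}$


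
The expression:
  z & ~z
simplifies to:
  False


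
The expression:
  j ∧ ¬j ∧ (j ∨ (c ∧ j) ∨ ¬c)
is never true.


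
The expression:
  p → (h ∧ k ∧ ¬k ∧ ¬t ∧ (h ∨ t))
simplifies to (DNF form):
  ¬p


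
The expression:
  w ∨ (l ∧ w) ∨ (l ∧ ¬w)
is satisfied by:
  {l: True, w: True}
  {l: True, w: False}
  {w: True, l: False}


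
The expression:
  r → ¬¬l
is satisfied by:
  {l: True, r: False}
  {r: False, l: False}
  {r: True, l: True}


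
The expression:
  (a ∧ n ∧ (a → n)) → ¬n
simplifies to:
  ¬a ∨ ¬n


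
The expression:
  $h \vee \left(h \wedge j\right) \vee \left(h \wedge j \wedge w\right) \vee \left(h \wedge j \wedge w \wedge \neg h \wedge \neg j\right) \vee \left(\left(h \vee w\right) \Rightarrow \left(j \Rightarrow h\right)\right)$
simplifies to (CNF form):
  $h \vee \neg j \vee \neg w$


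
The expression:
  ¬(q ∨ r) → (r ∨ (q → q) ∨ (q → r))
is always true.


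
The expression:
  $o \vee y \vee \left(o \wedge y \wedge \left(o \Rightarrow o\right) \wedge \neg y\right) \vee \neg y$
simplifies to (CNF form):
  $\text{True}$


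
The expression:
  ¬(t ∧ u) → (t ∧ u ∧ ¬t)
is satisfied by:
  {t: True, u: True}


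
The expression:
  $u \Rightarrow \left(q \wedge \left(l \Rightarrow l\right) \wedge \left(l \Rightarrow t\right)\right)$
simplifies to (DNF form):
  $\left(q \wedge t\right) \vee \left(q \wedge \neg l\right) \vee \neg u$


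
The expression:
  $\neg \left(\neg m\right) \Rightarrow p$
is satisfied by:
  {p: True, m: False}
  {m: False, p: False}
  {m: True, p: True}


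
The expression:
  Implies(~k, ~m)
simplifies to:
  k | ~m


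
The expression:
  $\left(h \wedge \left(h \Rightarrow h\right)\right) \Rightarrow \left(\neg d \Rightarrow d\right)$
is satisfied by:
  {d: True, h: False}
  {h: False, d: False}
  {h: True, d: True}


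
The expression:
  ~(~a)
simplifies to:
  a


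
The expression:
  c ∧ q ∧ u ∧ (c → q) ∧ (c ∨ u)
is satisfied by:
  {c: True, u: True, q: True}


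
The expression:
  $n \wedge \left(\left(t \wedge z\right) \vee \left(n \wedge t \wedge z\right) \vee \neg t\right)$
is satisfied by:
  {n: True, z: True, t: False}
  {n: True, t: False, z: False}
  {n: True, z: True, t: True}


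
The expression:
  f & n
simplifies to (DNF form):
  f & n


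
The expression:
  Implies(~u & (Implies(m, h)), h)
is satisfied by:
  {u: True, m: True, h: True}
  {u: True, m: True, h: False}
  {u: True, h: True, m: False}
  {u: True, h: False, m: False}
  {m: True, h: True, u: False}
  {m: True, h: False, u: False}
  {h: True, m: False, u: False}


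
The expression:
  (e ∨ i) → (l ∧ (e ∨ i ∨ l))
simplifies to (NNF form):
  l ∨ (¬e ∧ ¬i)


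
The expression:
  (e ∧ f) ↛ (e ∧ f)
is never true.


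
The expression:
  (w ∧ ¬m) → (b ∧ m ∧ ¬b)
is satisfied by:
  {m: True, w: False}
  {w: False, m: False}
  {w: True, m: True}


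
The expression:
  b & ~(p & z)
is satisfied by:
  {b: True, p: False, z: False}
  {b: True, z: True, p: False}
  {b: True, p: True, z: False}


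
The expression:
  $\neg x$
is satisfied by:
  {x: False}


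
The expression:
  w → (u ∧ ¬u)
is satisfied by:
  {w: False}


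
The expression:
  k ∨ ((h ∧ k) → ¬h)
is always true.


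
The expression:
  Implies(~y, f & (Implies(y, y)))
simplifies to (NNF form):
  f | y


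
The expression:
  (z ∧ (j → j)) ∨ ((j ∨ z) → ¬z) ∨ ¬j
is always true.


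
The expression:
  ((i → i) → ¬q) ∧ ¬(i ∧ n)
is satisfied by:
  {q: False, n: False, i: False}
  {i: True, q: False, n: False}
  {n: True, q: False, i: False}


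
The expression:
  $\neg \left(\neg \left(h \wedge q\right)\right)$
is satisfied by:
  {h: True, q: True}


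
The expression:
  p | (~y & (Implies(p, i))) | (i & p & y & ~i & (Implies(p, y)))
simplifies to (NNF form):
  p | ~y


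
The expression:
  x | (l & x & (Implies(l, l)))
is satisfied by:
  {x: True}


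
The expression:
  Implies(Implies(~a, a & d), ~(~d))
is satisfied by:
  {d: True, a: False}
  {a: False, d: False}
  {a: True, d: True}


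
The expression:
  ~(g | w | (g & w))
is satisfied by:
  {g: False, w: False}


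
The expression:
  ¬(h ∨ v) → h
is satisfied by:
  {v: True, h: True}
  {v: True, h: False}
  {h: True, v: False}


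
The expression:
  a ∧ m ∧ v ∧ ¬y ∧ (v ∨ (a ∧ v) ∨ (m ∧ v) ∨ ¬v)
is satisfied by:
  {a: True, m: True, v: True, y: False}


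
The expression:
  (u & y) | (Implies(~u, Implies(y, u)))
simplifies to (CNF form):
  u | ~y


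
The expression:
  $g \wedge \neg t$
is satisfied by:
  {g: True, t: False}


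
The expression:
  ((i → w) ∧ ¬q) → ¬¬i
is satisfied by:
  {i: True, q: True}
  {i: True, q: False}
  {q: True, i: False}


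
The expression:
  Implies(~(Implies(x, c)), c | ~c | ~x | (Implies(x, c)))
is always true.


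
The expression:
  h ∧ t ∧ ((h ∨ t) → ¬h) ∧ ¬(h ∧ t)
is never true.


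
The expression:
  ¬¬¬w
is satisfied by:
  {w: False}


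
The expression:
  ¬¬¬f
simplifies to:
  ¬f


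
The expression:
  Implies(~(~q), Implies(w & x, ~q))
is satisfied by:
  {w: False, q: False, x: False}
  {x: True, w: False, q: False}
  {q: True, w: False, x: False}
  {x: True, q: True, w: False}
  {w: True, x: False, q: False}
  {x: True, w: True, q: False}
  {q: True, w: True, x: False}


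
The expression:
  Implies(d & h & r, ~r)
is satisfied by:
  {h: False, d: False, r: False}
  {r: True, h: False, d: False}
  {d: True, h: False, r: False}
  {r: True, d: True, h: False}
  {h: True, r: False, d: False}
  {r: True, h: True, d: False}
  {d: True, h: True, r: False}


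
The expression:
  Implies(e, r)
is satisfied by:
  {r: True, e: False}
  {e: False, r: False}
  {e: True, r: True}


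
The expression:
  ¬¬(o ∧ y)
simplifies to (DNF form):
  o ∧ y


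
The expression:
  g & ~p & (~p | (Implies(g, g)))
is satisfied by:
  {g: True, p: False}


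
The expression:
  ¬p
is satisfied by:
  {p: False}


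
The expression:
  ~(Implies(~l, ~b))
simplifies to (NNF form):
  b & ~l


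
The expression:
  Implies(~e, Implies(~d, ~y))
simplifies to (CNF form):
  d | e | ~y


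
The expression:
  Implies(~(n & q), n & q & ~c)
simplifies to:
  n & q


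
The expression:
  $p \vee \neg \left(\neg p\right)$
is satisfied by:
  {p: True}


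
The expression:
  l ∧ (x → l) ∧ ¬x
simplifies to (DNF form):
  l ∧ ¬x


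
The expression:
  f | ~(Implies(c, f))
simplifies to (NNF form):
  c | f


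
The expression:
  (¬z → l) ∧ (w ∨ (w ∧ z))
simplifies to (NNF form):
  w ∧ (l ∨ z)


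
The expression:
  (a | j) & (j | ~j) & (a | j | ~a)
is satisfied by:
  {a: True, j: True}
  {a: True, j: False}
  {j: True, a: False}


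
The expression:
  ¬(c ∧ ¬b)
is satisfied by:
  {b: True, c: False}
  {c: False, b: False}
  {c: True, b: True}


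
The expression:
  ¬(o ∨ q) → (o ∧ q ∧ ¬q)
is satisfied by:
  {q: True, o: True}
  {q: True, o: False}
  {o: True, q: False}


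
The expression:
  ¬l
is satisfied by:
  {l: False}


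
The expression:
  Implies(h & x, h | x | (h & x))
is always true.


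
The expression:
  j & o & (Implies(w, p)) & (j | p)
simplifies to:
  j & o & (p | ~w)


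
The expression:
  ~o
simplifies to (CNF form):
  ~o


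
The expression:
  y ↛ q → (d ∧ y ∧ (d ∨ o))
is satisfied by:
  {d: True, q: True, y: False}
  {d: True, y: False, q: False}
  {q: True, y: False, d: False}
  {q: False, y: False, d: False}
  {d: True, q: True, y: True}
  {d: True, y: True, q: False}
  {q: True, y: True, d: False}


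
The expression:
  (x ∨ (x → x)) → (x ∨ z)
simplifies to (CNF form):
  x ∨ z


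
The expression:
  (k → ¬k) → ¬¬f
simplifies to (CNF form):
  f ∨ k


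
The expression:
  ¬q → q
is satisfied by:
  {q: True}


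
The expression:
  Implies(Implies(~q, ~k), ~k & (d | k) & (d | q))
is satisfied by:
  {d: True, k: False, q: False}
  {d: True, q: True, k: False}
  {d: True, k: True, q: False}
  {k: True, q: False, d: False}


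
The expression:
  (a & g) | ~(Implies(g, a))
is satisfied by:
  {g: True}


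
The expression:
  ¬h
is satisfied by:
  {h: False}


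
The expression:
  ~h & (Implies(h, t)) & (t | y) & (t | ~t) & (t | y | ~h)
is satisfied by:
  {y: True, t: True, h: False}
  {y: True, t: False, h: False}
  {t: True, y: False, h: False}


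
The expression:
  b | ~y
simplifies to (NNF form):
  b | ~y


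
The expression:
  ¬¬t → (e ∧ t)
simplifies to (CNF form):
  e ∨ ¬t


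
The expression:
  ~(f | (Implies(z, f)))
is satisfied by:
  {z: True, f: False}


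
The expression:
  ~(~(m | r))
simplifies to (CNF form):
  m | r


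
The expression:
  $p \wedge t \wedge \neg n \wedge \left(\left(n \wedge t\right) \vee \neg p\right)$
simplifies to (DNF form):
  $\text{False}$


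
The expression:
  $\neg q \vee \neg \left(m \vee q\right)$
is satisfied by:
  {q: False}


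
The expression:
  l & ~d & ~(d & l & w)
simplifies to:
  l & ~d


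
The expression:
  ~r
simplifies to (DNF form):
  ~r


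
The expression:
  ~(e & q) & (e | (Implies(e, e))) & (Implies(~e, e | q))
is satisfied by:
  {q: True, e: False}
  {e: True, q: False}


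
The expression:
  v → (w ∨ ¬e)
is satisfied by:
  {w: True, v: False, e: False}
  {w: False, v: False, e: False}
  {e: True, w: True, v: False}
  {e: True, w: False, v: False}
  {v: True, w: True, e: False}
  {v: True, w: False, e: False}
  {v: True, e: True, w: True}


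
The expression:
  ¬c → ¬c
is always true.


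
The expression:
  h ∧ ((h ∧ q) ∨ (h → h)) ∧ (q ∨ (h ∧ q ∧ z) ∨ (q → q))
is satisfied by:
  {h: True}


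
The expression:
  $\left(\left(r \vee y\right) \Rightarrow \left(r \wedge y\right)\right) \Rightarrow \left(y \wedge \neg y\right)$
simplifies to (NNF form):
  $\left(r \wedge \neg y\right) \vee \left(y \wedge \neg r\right)$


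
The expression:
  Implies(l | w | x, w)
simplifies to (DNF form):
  w | (~l & ~x)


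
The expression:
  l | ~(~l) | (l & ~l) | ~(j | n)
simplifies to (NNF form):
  l | (~j & ~n)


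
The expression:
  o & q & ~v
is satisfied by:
  {o: True, q: True, v: False}


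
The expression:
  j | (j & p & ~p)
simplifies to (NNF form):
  j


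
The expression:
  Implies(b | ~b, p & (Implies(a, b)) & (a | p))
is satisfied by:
  {b: True, p: True, a: False}
  {p: True, a: False, b: False}
  {b: True, a: True, p: True}


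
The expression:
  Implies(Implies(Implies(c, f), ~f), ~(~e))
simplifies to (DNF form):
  e | f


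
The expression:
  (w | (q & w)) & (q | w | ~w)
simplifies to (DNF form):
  w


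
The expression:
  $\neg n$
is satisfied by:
  {n: False}


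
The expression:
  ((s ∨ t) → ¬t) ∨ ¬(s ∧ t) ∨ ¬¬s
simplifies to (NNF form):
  True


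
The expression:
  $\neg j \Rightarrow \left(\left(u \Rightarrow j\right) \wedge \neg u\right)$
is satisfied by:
  {j: True, u: False}
  {u: False, j: False}
  {u: True, j: True}


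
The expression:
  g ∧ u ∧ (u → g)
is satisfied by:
  {u: True, g: True}


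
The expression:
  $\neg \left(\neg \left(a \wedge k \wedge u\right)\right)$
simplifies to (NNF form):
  $a \wedge k \wedge u$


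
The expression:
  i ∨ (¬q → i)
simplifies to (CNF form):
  i ∨ q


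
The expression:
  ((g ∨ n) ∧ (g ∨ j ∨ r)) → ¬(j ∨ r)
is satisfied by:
  {n: False, r: False, g: False, j: False}
  {j: True, n: False, r: False, g: False}
  {g: True, n: False, r: False, j: False}
  {r: True, j: False, n: False, g: False}
  {j: True, r: True, n: False, g: False}
  {n: True, j: False, r: False, g: False}
  {g: True, n: True, j: False, r: False}


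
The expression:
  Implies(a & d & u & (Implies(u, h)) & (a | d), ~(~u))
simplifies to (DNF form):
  True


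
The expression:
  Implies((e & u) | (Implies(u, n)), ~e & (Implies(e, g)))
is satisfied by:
  {e: False}


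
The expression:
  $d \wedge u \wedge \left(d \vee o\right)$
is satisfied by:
  {u: True, d: True}


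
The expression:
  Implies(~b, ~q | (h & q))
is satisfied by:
  {b: True, h: True, q: False}
  {b: True, h: False, q: False}
  {h: True, b: False, q: False}
  {b: False, h: False, q: False}
  {b: True, q: True, h: True}
  {b: True, q: True, h: False}
  {q: True, h: True, b: False}


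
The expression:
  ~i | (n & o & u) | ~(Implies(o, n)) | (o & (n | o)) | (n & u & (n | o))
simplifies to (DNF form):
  o | ~i | (n & u)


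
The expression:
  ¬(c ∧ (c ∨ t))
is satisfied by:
  {c: False}


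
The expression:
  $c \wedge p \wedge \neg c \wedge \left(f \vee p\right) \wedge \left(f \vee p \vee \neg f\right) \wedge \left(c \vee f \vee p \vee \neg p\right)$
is never true.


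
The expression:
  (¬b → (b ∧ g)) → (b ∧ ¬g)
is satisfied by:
  {g: False, b: False}
  {b: True, g: False}
  {g: True, b: False}


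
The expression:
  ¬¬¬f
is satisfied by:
  {f: False}


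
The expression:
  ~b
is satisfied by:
  {b: False}


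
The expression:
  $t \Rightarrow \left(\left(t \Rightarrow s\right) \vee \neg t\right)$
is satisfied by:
  {s: True, t: False}
  {t: False, s: False}
  {t: True, s: True}


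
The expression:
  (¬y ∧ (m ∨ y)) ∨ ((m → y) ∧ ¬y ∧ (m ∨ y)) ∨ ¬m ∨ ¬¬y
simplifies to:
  True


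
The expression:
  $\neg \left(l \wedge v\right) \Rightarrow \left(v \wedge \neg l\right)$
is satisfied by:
  {v: True}


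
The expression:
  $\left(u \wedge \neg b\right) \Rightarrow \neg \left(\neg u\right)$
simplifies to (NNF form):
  $\text{True}$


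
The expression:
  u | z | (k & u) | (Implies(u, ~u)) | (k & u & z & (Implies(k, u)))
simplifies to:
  True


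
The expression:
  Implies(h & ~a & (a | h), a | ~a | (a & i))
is always true.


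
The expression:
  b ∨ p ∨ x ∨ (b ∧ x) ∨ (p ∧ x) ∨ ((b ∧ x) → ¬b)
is always true.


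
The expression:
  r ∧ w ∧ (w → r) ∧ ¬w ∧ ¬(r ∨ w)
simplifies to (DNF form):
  False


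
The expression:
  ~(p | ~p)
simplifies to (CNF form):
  False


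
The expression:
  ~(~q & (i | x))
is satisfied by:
  {q: True, i: False, x: False}
  {x: True, q: True, i: False}
  {q: True, i: True, x: False}
  {x: True, q: True, i: True}
  {x: False, i: False, q: False}


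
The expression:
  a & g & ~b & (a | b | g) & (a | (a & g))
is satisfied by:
  {a: True, g: True, b: False}


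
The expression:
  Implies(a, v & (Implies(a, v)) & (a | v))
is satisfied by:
  {v: True, a: False}
  {a: False, v: False}
  {a: True, v: True}


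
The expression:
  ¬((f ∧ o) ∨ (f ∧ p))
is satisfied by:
  {p: False, f: False, o: False}
  {o: True, p: False, f: False}
  {p: True, o: False, f: False}
  {o: True, p: True, f: False}
  {f: True, o: False, p: False}


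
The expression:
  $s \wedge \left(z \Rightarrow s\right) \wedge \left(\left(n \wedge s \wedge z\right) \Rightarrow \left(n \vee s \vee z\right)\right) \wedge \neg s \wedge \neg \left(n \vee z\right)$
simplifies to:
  $\text{False}$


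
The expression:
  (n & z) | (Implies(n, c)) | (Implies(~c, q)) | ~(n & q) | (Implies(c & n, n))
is always true.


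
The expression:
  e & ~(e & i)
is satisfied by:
  {e: True, i: False}


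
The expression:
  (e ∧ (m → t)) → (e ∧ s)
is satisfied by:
  {s: True, m: True, e: False, t: False}
  {s: True, m: False, e: False, t: False}
  {s: True, t: True, m: True, e: False}
  {s: True, t: True, m: False, e: False}
  {m: True, t: False, e: False, s: False}
  {m: False, t: False, e: False, s: False}
  {t: True, m: True, e: False, s: False}
  {t: True, m: False, e: False, s: False}
  {s: True, e: True, m: True, t: False}
  {s: True, e: True, m: False, t: False}
  {s: True, t: True, e: True, m: True}
  {s: True, t: True, e: True, m: False}
  {e: True, m: True, t: False, s: False}


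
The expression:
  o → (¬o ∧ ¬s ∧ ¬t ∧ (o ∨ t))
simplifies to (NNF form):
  ¬o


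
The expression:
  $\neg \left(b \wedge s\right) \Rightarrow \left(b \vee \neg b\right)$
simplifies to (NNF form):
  $\text{True}$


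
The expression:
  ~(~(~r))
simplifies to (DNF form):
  ~r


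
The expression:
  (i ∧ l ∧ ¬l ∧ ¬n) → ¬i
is always true.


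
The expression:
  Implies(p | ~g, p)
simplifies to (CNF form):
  g | p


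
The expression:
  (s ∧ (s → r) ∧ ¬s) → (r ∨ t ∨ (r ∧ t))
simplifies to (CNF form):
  True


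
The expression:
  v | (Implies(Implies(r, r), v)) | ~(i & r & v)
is always true.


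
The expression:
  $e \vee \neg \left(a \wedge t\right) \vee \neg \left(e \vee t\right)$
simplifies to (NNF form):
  $e \vee \neg a \vee \neg t$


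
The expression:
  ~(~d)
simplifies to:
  d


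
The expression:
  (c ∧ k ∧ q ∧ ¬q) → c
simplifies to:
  True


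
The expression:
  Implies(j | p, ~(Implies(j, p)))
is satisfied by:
  {p: False}


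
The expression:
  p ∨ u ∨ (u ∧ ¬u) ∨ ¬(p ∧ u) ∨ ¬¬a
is always true.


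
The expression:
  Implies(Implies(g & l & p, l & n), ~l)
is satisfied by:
  {p: True, g: True, n: False, l: False}
  {p: True, g: False, n: False, l: False}
  {g: True, p: False, n: False, l: False}
  {p: False, g: False, n: False, l: False}
  {p: True, n: True, g: True, l: False}
  {p: True, n: True, g: False, l: False}
  {n: True, g: True, p: False, l: False}
  {n: True, p: False, g: False, l: False}
  {p: True, l: True, n: False, g: True}


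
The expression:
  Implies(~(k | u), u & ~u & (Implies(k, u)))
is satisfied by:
  {k: True, u: True}
  {k: True, u: False}
  {u: True, k: False}


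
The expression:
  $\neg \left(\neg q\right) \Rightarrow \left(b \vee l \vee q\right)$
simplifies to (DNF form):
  $\text{True}$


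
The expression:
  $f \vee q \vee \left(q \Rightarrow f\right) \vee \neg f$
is always true.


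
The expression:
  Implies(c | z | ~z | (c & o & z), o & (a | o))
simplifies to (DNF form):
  o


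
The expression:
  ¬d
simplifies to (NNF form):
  ¬d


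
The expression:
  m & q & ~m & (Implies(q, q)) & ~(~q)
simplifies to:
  False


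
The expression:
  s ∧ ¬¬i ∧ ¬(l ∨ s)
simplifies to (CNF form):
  False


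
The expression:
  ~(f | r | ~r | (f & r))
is never true.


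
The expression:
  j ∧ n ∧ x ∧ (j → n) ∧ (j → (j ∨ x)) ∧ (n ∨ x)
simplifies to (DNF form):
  j ∧ n ∧ x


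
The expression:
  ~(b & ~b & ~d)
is always true.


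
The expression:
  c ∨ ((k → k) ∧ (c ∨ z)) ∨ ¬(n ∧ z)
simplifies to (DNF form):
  True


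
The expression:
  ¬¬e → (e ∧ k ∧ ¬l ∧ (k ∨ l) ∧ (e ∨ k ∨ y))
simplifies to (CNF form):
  (k ∨ ¬e) ∧ (¬e ∨ ¬l)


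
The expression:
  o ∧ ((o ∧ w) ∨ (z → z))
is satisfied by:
  {o: True}


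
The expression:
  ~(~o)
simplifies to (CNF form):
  o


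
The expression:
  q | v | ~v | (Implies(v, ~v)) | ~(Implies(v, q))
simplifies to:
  True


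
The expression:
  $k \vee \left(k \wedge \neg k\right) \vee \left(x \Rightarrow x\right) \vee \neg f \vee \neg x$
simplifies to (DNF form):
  $\text{True}$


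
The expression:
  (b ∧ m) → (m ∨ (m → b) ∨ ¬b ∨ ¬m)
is always true.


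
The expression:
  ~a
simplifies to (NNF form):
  ~a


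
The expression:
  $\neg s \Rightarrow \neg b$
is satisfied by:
  {s: True, b: False}
  {b: False, s: False}
  {b: True, s: True}


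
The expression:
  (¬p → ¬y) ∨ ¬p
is always true.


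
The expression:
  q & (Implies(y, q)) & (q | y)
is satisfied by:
  {q: True}


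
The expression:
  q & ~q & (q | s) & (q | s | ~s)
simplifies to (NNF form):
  False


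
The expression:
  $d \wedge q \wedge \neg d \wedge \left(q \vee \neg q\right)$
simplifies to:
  $\text{False}$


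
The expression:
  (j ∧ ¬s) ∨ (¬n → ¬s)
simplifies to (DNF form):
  n ∨ ¬s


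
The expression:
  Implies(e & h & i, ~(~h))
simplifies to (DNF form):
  True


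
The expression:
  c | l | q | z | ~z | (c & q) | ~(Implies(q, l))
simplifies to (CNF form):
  True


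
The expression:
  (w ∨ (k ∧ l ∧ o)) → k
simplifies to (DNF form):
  k ∨ ¬w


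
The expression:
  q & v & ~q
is never true.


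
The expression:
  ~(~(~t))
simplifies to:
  ~t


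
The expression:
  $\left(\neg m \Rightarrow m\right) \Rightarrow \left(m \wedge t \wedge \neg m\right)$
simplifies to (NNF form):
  $\neg m$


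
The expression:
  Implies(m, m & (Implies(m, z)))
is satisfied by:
  {z: True, m: False}
  {m: False, z: False}
  {m: True, z: True}


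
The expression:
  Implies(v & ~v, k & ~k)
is always true.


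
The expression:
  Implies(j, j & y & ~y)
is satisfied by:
  {j: False}


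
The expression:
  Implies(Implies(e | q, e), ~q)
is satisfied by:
  {e: False, q: False}
  {q: True, e: False}
  {e: True, q: False}


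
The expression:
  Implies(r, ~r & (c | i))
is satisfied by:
  {r: False}


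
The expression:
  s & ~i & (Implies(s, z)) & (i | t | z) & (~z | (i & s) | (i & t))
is never true.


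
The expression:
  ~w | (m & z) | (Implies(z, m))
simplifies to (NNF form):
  m | ~w | ~z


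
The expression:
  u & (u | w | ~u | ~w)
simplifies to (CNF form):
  u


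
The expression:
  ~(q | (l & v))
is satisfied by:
  {q: False, l: False, v: False}
  {v: True, q: False, l: False}
  {l: True, q: False, v: False}


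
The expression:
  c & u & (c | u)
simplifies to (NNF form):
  c & u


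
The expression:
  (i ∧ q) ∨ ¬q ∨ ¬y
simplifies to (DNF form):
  i ∨ ¬q ∨ ¬y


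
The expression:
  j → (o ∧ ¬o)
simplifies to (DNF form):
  ¬j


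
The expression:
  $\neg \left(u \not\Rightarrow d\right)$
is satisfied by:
  {d: True, u: False}
  {u: False, d: False}
  {u: True, d: True}


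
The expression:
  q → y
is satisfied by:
  {y: True, q: False}
  {q: False, y: False}
  {q: True, y: True}


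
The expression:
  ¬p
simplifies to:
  ¬p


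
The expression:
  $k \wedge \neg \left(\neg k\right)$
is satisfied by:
  {k: True}


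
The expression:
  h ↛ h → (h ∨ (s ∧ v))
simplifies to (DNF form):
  True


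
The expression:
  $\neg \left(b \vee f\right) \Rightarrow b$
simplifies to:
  $b \vee f$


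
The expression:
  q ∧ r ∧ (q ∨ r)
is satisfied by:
  {r: True, q: True}


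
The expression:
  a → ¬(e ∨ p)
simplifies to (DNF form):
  (¬e ∧ ¬p) ∨ ¬a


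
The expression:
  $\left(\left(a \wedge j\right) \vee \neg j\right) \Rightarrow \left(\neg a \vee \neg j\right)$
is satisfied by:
  {a: False, j: False}
  {j: True, a: False}
  {a: True, j: False}


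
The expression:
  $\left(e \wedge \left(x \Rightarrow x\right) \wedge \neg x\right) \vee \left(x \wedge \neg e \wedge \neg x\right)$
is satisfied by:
  {e: True, x: False}


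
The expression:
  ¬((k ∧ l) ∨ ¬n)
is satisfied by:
  {n: True, l: False, k: False}
  {n: True, k: True, l: False}
  {n: True, l: True, k: False}


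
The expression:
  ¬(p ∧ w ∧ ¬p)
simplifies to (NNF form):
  True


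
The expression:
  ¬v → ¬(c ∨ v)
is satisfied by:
  {v: True, c: False}
  {c: False, v: False}
  {c: True, v: True}


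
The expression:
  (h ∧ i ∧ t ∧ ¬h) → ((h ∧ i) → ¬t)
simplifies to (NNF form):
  True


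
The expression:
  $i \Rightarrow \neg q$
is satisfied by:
  {q: False, i: False}
  {i: True, q: False}
  {q: True, i: False}


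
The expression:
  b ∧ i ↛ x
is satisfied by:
  {i: True, b: True, x: False}


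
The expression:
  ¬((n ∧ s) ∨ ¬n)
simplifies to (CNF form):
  n ∧ ¬s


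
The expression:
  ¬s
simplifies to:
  ¬s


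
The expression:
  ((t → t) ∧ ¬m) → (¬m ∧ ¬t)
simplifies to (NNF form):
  m ∨ ¬t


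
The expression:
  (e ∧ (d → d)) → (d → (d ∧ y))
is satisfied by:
  {y: True, e: False, d: False}
  {e: False, d: False, y: False}
  {y: True, d: True, e: False}
  {d: True, e: False, y: False}
  {y: True, e: True, d: False}
  {e: True, y: False, d: False}
  {y: True, d: True, e: True}


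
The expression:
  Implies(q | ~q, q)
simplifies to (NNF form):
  q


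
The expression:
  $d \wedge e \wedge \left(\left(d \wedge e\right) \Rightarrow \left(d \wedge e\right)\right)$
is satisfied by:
  {e: True, d: True}


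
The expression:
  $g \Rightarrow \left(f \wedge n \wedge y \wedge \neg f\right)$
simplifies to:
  $\neg g$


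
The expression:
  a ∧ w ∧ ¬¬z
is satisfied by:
  {a: True, z: True, w: True}


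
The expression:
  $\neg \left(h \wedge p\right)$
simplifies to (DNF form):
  $\neg h \vee \neg p$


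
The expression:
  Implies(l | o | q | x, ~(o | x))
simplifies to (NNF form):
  ~o & ~x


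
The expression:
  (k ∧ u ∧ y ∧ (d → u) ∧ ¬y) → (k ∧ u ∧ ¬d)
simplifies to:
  True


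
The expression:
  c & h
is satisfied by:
  {h: True, c: True}


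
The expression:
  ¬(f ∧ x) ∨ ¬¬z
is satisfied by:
  {z: True, x: False, f: False}
  {z: False, x: False, f: False}
  {f: True, z: True, x: False}
  {f: True, z: False, x: False}
  {x: True, z: True, f: False}
  {x: True, z: False, f: False}
  {x: True, f: True, z: True}


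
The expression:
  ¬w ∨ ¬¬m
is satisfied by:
  {m: True, w: False}
  {w: False, m: False}
  {w: True, m: True}


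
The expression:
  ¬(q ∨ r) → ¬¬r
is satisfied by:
  {r: True, q: True}
  {r: True, q: False}
  {q: True, r: False}


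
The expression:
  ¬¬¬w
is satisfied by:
  {w: False}


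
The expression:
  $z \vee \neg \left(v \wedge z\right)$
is always true.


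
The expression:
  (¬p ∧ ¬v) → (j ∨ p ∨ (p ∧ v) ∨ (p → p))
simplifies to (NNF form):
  True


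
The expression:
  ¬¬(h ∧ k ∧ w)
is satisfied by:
  {h: True, w: True, k: True}


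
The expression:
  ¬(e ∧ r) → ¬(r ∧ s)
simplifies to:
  e ∨ ¬r ∨ ¬s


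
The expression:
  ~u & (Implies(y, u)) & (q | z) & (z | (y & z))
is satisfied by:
  {z: True, u: False, y: False}


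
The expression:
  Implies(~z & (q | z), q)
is always true.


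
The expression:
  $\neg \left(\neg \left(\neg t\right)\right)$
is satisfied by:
  {t: False}


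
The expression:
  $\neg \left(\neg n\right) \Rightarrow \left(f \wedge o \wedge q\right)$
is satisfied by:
  {f: True, q: True, o: True, n: False}
  {f: True, q: True, o: False, n: False}
  {f: True, o: True, q: False, n: False}
  {f: True, o: False, q: False, n: False}
  {q: True, o: True, f: False, n: False}
  {q: True, o: False, f: False, n: False}
  {o: True, f: False, q: False, n: False}
  {o: False, f: False, q: False, n: False}
  {n: True, f: True, q: True, o: True}


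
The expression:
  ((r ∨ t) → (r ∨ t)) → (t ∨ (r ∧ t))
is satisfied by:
  {t: True}


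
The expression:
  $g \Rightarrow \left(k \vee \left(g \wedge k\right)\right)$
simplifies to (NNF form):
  $k \vee \neg g$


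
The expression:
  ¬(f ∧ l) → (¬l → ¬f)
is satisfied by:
  {l: True, f: False}
  {f: False, l: False}
  {f: True, l: True}


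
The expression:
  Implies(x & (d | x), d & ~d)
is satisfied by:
  {x: False}


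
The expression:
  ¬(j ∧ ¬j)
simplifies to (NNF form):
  True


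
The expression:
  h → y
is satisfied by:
  {y: True, h: False}
  {h: False, y: False}
  {h: True, y: True}


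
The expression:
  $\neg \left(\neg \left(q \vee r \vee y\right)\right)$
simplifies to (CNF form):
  $q \vee r \vee y$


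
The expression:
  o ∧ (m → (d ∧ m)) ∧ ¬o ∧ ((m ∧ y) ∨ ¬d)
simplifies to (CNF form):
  False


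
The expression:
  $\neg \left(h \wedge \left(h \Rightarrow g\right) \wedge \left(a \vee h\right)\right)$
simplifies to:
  $\neg g \vee \neg h$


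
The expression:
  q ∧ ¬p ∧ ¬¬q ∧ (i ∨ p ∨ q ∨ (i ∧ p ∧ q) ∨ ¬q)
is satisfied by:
  {q: True, p: False}


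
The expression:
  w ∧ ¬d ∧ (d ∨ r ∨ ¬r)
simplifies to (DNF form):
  w ∧ ¬d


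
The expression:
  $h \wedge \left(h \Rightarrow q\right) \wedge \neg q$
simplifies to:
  $\text{False}$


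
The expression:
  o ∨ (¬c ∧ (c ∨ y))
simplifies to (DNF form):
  o ∨ (y ∧ ¬c)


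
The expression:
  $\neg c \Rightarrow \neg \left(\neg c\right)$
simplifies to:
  $c$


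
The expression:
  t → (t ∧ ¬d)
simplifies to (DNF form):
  ¬d ∨ ¬t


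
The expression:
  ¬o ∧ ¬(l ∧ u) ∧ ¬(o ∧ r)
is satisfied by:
  {o: False, l: False, u: False}
  {u: True, o: False, l: False}
  {l: True, o: False, u: False}


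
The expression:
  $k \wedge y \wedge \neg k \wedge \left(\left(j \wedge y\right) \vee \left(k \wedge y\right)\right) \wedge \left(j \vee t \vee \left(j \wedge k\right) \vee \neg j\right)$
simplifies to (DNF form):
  $\text{False}$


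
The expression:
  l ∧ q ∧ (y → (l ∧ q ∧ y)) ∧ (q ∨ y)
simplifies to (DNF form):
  l ∧ q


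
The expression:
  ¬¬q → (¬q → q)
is always true.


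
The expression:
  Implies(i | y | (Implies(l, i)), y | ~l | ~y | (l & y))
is always true.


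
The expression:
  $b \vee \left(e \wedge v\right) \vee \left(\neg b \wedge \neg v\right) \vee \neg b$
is always true.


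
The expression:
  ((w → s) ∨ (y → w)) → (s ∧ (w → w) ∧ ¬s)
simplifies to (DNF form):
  False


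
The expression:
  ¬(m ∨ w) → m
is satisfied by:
  {m: True, w: True}
  {m: True, w: False}
  {w: True, m: False}


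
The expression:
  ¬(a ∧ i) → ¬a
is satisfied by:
  {i: True, a: False}
  {a: False, i: False}
  {a: True, i: True}


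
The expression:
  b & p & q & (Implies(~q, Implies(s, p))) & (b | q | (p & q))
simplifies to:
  b & p & q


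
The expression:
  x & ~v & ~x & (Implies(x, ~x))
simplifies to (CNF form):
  False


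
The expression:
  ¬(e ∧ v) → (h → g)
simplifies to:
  g ∨ (e ∧ v) ∨ ¬h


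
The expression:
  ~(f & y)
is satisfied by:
  {y: False, f: False}
  {f: True, y: False}
  {y: True, f: False}


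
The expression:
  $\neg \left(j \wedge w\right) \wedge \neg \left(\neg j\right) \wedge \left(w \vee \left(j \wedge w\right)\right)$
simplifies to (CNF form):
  $\text{False}$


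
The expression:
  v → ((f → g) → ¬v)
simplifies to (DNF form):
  (f ∧ ¬g) ∨ ¬v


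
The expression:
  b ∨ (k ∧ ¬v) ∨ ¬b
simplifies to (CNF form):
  True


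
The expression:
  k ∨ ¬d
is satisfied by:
  {k: True, d: False}
  {d: False, k: False}
  {d: True, k: True}


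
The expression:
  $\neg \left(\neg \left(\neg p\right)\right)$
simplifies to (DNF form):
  $\neg p$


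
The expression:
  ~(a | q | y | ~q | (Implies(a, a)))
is never true.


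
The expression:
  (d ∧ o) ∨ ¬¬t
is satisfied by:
  {d: True, t: True, o: True}
  {d: True, t: True, o: False}
  {t: True, o: True, d: False}
  {t: True, o: False, d: False}
  {d: True, o: True, t: False}


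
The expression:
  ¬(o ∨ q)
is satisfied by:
  {q: False, o: False}


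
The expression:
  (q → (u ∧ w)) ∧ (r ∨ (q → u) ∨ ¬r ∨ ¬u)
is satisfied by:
  {u: True, w: True, q: False}
  {u: True, w: False, q: False}
  {w: True, u: False, q: False}
  {u: False, w: False, q: False}
  {q: True, u: True, w: True}


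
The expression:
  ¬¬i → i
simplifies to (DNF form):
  True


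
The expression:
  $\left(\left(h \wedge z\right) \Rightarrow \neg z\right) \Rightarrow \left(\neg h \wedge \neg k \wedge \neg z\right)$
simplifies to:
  $\left(h \vee \neg k\right) \wedge \left(h \vee \neg z\right) \wedge \left(z \vee \neg h\right)$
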